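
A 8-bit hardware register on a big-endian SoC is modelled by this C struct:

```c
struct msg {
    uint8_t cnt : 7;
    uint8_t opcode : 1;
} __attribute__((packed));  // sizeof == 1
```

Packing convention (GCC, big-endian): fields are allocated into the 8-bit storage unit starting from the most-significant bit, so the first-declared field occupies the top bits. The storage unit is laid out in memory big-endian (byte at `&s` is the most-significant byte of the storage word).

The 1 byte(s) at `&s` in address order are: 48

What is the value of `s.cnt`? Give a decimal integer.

[0]=0x48 (big-endian) → word 0x48
cnt [1+:7] = (word>>1) & 0x7f = 36  ←
opcode [0+:1] = (word>>0) & 0x1 = 0

36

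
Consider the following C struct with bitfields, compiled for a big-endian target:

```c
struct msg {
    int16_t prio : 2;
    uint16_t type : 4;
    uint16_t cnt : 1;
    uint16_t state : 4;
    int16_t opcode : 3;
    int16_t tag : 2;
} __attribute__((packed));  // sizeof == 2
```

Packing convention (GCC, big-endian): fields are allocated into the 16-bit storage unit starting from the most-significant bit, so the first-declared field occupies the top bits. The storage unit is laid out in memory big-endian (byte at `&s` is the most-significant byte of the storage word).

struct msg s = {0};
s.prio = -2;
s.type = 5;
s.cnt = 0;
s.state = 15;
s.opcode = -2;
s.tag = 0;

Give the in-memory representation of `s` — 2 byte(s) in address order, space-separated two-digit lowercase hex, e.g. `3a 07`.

95 f8

prio (2b) val=-2 bits=0x2 at bit 14: 0x8000
type (4b) val=5 bits=0x5 at bit 10: 0x9400
cnt (1b) val=0 bits=0x0 at bit 9: 0x9400
state (4b) val=15 bits=0xf at bit 5: 0x95e0
opcode (3b) val=-2 bits=0x6 at bit 2: 0x95f8
tag (2b) val=0 bits=0x0 at bit 0: 0x95f8
word = 0x95f8 → big-endian bytes:
  [0]=0x95  [1]=0xf8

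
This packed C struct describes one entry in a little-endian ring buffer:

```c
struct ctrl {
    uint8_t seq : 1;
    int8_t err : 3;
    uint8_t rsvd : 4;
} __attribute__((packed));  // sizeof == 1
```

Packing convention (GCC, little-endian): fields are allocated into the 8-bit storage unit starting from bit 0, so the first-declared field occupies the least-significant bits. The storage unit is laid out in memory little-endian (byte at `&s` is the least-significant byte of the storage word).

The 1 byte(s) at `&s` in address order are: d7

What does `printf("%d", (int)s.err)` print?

[0]=0xd7 (little-endian) → word 0xd7
seq [0+:1] = (word>>0) & 0x1 = 1
err [1+:3] = (word>>1) & 0x7 = 3  ←
rsvd [4+:4] = (word>>4) & 0xf = 13
err signed 3b, MSB=0: value = 3

3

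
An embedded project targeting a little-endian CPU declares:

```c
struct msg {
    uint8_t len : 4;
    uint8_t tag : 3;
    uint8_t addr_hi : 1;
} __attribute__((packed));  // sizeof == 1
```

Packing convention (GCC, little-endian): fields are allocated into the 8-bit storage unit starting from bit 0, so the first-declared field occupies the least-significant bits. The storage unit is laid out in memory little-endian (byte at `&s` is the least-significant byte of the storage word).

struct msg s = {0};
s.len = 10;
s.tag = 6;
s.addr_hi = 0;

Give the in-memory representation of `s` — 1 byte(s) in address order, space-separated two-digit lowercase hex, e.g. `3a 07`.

len:4 = 10 → 0xa << 0 → word 0x0a
tag:3 = 6 → 0x6 << 4 → word 0x6a
addr_hi:1 = 0 → 0x0 << 7 → word 0x6a
word = 0x6a → little-endian bytes:
  [0]=0x6a

6a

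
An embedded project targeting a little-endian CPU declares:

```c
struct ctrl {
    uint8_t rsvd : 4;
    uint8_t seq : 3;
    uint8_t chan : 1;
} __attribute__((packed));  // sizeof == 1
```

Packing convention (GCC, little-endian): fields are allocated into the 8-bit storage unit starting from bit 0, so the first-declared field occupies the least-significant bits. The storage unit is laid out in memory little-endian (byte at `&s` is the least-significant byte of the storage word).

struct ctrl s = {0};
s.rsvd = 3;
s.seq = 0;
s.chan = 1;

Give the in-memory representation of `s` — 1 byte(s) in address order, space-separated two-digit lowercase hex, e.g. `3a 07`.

83

[0+:4] rsvd=3 & 0xf = 0x3; word=0x03
[4+:3] seq=0 & 0x7 = 0x0; word=0x03
[7+:1] chan=1 & 0x1 = 0x1; word=0x83
word = 0x83 → little-endian bytes:
  [0]=0x83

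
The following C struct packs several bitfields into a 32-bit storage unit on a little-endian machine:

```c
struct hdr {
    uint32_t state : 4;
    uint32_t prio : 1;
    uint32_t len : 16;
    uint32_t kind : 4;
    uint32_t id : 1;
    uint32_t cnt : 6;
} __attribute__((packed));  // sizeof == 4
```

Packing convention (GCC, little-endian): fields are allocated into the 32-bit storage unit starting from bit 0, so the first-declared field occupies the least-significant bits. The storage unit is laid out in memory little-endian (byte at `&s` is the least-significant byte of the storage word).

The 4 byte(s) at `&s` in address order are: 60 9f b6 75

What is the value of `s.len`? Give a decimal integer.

46331

[0]=0x60 [1]=0x9f [2]=0xb6 [3]=0x75 (little-endian) → word 0x75b69f60
state:4 @ bit 0 → (0x75b69f60>>0)&0xf = 0x0
prio:1 @ bit 4 → (0x75b69f60>>4)&0x1 = 0x0
len:16 @ bit 5 → (0x75b69f60>>5)&0xffff = 0xb4fb  ←
kind:4 @ bit 21 → (0x75b69f60>>21)&0xf = 0xd
id:1 @ bit 25 → (0x75b69f60>>25)&0x1 = 0x0
cnt:6 @ bit 26 → (0x75b69f60>>26)&0x3f = 0x1d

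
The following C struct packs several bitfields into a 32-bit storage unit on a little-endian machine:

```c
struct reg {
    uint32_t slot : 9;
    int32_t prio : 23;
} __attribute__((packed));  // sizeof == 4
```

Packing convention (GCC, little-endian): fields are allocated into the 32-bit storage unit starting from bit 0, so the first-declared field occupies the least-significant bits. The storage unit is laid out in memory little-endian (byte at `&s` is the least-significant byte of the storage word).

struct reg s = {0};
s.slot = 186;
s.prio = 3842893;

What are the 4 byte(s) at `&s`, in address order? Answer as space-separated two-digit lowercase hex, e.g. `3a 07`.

ba 9a 46 75

slot:9 = 186 → 0xba << 0 → word 0x000000ba
prio:23 = 3842893 → 0x3aa34d << 9 → word 0x75469aba
word = 0x75469aba → little-endian bytes:
  [0]=0xba  [1]=0x9a  [2]=0x46  [3]=0x75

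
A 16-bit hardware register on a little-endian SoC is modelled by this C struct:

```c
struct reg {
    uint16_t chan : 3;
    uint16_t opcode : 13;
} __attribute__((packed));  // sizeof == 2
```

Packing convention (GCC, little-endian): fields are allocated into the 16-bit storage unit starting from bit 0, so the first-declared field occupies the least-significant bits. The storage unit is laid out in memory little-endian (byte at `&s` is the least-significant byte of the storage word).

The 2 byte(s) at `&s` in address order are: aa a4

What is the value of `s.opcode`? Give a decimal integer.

5269

[0]=0xaa [1]=0xa4 (little-endian) → word 0xa4aa
chan [0+:3] = (word>>0) & 0x7 = 2
opcode [3+:13] = (word>>3) & 0x1fff = 5269  ←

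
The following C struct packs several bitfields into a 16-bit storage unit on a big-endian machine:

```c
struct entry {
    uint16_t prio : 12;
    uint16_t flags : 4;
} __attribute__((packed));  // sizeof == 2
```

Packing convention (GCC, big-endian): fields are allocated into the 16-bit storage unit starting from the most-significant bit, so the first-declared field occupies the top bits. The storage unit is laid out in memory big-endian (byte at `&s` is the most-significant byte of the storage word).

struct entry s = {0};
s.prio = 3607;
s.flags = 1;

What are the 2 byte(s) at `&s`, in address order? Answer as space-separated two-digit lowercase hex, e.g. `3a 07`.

e1 71

[4+:12] prio=3607 & 0xfff = 0xe17; word=0xe170
[0+:4] flags=1 & 0xf = 0x1; word=0xe171
word = 0xe171 → big-endian bytes:
  [0]=0xe1  [1]=0x71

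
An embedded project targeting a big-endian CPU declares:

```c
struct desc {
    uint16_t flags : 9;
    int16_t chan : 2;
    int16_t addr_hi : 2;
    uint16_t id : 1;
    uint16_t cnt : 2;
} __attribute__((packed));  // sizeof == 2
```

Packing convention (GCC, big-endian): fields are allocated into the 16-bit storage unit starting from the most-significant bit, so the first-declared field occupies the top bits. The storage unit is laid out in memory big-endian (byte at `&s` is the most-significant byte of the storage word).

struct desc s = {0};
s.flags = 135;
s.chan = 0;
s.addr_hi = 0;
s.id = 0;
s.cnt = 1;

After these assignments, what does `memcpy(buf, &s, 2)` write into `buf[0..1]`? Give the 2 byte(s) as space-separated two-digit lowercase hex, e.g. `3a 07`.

flags (9b) val=135 bits=0x87 at bit 7: 0x4380
chan (2b) val=0 bits=0x0 at bit 5: 0x4380
addr_hi (2b) val=0 bits=0x0 at bit 3: 0x4380
id (1b) val=0 bits=0x0 at bit 2: 0x4380
cnt (2b) val=1 bits=0x1 at bit 0: 0x4381
word = 0x4381 → big-endian bytes:
  [0]=0x43  [1]=0x81

43 81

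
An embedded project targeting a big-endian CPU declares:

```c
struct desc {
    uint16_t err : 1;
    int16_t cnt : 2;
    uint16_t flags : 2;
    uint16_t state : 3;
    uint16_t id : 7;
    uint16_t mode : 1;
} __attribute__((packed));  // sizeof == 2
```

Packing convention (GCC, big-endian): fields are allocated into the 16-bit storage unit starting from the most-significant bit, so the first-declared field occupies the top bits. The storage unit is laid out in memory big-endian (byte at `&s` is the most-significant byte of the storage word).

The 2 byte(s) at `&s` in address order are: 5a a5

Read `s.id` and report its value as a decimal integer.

[0]=0x5a [1]=0xa5 (big-endian) → word 0x5aa5
err [15+:1] = (word>>15) & 0x1 = 0
cnt [13+:2] = (word>>13) & 0x3 = 2
flags [11+:2] = (word>>11) & 0x3 = 3
state [8+:3] = (word>>8) & 0x7 = 2
id [1+:7] = (word>>1) & 0x7f = 82  ←
mode [0+:1] = (word>>0) & 0x1 = 1

82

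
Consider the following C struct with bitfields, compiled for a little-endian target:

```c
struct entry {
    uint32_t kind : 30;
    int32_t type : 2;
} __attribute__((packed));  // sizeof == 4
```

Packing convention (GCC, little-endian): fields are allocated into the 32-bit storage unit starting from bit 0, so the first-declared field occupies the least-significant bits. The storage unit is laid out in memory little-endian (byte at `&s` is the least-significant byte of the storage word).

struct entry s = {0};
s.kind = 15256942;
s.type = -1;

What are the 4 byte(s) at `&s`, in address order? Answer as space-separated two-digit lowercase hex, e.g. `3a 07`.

kind (30b) val=15256942 bits=0xe8cd6e at bit 0: 0x00e8cd6e
type (2b) val=-1 bits=0x3 at bit 30: 0xc0e8cd6e
word = 0xc0e8cd6e → little-endian bytes:
  [0]=0x6e  [1]=0xcd  [2]=0xe8  [3]=0xc0

6e cd e8 c0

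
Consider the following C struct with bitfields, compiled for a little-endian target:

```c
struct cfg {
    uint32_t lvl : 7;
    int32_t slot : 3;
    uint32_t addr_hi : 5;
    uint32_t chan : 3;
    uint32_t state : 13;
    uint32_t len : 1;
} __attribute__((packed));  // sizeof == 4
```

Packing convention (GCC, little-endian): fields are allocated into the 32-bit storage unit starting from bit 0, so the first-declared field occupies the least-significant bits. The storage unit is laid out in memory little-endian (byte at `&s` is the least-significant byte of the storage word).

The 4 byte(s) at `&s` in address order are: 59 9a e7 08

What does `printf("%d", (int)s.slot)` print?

[0]=0x59 [1]=0x9a [2]=0xe7 [3]=0x08 (little-endian) → word 0x08e79a59
lvl:7 @ bit 0 → (0x08e79a59>>0)&0x7f = 0x59
slot:3 @ bit 7 → (0x08e79a59>>7)&0x7 = 0x4  ←
addr_hi:5 @ bit 10 → (0x08e79a59>>10)&0x1f = 0x6
chan:3 @ bit 15 → (0x08e79a59>>15)&0x7 = 0x7
state:13 @ bit 18 → (0x08e79a59>>18)&0x1fff = 0x239
len:1 @ bit 31 → (0x08e79a59>>31)&0x1 = 0x0
slot signed 3b, MSB=1: 4 - 8 = -4

-4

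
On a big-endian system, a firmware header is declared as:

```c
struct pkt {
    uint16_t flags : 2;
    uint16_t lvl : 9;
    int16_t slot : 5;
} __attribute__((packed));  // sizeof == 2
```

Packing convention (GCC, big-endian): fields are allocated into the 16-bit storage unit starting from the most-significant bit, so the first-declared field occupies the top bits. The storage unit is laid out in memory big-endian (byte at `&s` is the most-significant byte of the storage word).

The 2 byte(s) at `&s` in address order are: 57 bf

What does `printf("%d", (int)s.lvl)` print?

189

[0]=0x57 [1]=0xbf (big-endian) → word 0x57bf
flags [14+:2] = (word>>14) & 0x3 = 1
lvl [5+:9] = (word>>5) & 0x1ff = 189  ←
slot [0+:5] = (word>>0) & 0x1f = 31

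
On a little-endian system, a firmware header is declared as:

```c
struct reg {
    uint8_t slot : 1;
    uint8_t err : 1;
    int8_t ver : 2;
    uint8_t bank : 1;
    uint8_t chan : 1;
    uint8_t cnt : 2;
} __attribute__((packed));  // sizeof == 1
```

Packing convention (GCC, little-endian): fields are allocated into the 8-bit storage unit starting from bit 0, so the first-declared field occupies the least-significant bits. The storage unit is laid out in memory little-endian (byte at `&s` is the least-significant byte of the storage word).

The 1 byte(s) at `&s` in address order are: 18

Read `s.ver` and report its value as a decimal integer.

[0]=0x18 (little-endian) → word 0x18
slot [0+:1] = (word>>0) & 0x1 = 0
err [1+:1] = (word>>1) & 0x1 = 0
ver [2+:2] = (word>>2) & 0x3 = 2  ←
bank [4+:1] = (word>>4) & 0x1 = 1
chan [5+:1] = (word>>5) & 0x1 = 0
cnt [6+:2] = (word>>6) & 0x3 = 0
ver signed 2b, MSB=1: 2 - 4 = -2

-2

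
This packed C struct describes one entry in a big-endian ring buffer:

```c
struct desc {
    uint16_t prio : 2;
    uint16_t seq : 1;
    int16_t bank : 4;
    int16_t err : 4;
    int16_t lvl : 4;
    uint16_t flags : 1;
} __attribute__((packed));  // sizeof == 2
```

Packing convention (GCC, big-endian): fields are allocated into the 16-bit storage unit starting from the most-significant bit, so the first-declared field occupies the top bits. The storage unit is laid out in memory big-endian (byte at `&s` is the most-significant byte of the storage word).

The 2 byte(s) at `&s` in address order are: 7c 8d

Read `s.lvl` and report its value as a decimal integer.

[0]=0x7c [1]=0x8d (big-endian) → word 0x7c8d
prio [14+:2] = (word>>14) & 0x3 = 1
seq [13+:1] = (word>>13) & 0x1 = 1
bank [9+:4] = (word>>9) & 0xf = 14
err [5+:4] = (word>>5) & 0xf = 4
lvl [1+:4] = (word>>1) & 0xf = 6  ←
flags [0+:1] = (word>>0) & 0x1 = 1
lvl signed 4b, MSB=0: value = 6

6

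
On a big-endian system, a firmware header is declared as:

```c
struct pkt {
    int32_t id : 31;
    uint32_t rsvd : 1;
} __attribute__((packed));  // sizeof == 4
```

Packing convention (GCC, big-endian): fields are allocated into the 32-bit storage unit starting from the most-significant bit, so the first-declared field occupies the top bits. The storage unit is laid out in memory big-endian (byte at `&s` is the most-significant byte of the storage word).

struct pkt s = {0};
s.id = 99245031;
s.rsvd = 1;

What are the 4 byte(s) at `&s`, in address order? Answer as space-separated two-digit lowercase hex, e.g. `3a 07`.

id (31b) val=99245031 bits=0x5ea5be7 at bit 1: 0x0bd4b7ce
rsvd (1b) val=1 bits=0x1 at bit 0: 0x0bd4b7cf
word = 0x0bd4b7cf → big-endian bytes:
  [0]=0x0b  [1]=0xd4  [2]=0xb7  [3]=0xcf

0b d4 b7 cf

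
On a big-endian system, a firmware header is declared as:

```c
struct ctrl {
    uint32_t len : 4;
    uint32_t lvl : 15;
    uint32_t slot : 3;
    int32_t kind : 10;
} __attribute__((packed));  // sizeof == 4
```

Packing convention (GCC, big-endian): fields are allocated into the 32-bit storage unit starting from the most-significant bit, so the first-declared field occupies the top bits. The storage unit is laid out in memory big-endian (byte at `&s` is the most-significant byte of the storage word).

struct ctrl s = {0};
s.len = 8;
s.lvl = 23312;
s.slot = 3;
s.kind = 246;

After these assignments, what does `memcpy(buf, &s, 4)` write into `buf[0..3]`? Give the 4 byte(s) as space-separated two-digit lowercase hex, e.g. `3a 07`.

8b 62 0c f6

len:4 = 8 → 0x8 << 28 → word 0x80000000
lvl:15 = 23312 → 0x5b10 << 13 → word 0x8b620000
slot:3 = 3 → 0x3 << 10 → word 0x8b620c00
kind:10 = 246 → 0xf6 << 0 → word 0x8b620cf6
word = 0x8b620cf6 → big-endian bytes:
  [0]=0x8b  [1]=0x62  [2]=0x0c  [3]=0xf6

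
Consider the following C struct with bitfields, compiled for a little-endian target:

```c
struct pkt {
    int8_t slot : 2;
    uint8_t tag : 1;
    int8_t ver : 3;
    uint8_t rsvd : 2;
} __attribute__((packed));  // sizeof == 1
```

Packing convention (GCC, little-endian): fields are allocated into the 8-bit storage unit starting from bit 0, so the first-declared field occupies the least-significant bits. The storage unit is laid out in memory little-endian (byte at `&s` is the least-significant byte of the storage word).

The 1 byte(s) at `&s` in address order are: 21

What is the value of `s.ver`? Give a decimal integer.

-4

[0]=0x21 (little-endian) → word 0x21
slot:2 @ bit 0 → (0x21>>0)&0x3 = 0x1
tag:1 @ bit 2 → (0x21>>2)&0x1 = 0x0
ver:3 @ bit 3 → (0x21>>3)&0x7 = 0x4  ←
rsvd:2 @ bit 6 → (0x21>>6)&0x3 = 0x0
ver signed 3b, MSB=1: 4 - 8 = -4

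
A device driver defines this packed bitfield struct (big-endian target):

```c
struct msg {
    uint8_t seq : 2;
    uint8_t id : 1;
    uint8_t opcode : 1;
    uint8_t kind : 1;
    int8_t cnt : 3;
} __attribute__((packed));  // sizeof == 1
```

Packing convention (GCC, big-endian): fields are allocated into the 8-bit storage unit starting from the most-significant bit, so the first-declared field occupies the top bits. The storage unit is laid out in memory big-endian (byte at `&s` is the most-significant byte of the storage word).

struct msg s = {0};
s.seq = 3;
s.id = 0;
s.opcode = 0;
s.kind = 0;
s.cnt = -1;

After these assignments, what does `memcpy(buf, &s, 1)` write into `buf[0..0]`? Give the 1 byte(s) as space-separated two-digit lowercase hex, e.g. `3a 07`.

seq:2 = 3 → 0x3 << 6 → word 0xc0
id:1 = 0 → 0x0 << 5 → word 0xc0
opcode:1 = 0 → 0x0 << 4 → word 0xc0
kind:1 = 0 → 0x0 << 3 → word 0xc0
cnt:3 = -1 → 0x7 << 0 → word 0xc7
word = 0xc7 → big-endian bytes:
  [0]=0xc7

c7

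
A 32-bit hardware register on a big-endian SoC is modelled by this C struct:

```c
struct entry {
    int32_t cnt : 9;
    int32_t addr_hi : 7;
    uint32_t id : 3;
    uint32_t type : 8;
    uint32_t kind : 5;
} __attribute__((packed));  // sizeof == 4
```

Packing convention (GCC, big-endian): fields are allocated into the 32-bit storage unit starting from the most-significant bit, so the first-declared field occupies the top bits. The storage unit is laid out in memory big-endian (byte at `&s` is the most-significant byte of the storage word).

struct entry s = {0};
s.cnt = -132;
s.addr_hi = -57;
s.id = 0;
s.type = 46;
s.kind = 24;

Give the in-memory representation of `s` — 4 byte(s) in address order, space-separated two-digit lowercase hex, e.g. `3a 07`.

be 47 05 d8

cnt:9 = -132 → 0x17c << 23 → word 0xbe000000
addr_hi:7 = -57 → 0x47 << 16 → word 0xbe470000
id:3 = 0 → 0x0 << 13 → word 0xbe470000
type:8 = 46 → 0x2e << 5 → word 0xbe4705c0
kind:5 = 24 → 0x18 << 0 → word 0xbe4705d8
word = 0xbe4705d8 → big-endian bytes:
  [0]=0xbe  [1]=0x47  [2]=0x05  [3]=0xd8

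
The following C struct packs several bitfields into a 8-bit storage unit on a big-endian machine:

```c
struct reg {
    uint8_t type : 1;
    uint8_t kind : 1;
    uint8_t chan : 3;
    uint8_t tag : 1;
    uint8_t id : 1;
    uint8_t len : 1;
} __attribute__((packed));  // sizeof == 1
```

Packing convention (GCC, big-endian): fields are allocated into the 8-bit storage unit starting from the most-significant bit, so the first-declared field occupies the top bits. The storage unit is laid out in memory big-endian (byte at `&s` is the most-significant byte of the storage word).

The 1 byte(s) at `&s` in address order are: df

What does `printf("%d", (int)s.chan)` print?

[0]=0xdf (big-endian) → word 0xdf
type [7+:1] = (word>>7) & 0x1 = 1
kind [6+:1] = (word>>6) & 0x1 = 1
chan [3+:3] = (word>>3) & 0x7 = 3  ←
tag [2+:1] = (word>>2) & 0x1 = 1
id [1+:1] = (word>>1) & 0x1 = 1
len [0+:1] = (word>>0) & 0x1 = 1

3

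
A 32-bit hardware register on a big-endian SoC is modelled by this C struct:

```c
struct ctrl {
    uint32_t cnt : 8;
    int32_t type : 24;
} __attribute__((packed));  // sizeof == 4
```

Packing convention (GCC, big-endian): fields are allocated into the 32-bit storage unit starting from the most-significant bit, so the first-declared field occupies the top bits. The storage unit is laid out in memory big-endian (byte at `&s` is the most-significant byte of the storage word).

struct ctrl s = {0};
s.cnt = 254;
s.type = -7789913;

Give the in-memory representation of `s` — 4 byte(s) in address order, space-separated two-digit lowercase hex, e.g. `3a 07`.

cnt (8b) val=254 bits=0xfe at bit 24: 0xfe000000
type (24b) val=-7789913 bits=0x8922a7 at bit 0: 0xfe8922a7
word = 0xfe8922a7 → big-endian bytes:
  [0]=0xfe  [1]=0x89  [2]=0x22  [3]=0xa7

fe 89 22 a7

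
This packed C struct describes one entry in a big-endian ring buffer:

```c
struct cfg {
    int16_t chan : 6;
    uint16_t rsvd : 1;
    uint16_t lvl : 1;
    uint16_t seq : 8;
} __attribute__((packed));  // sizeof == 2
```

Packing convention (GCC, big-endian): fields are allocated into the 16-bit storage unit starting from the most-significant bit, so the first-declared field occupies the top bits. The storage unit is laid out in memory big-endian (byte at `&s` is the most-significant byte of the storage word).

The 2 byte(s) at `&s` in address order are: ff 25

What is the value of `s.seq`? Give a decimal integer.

[0]=0xff [1]=0x25 (big-endian) → word 0xff25
chan [10+:6] = (word>>10) & 0x3f = 63
rsvd [9+:1] = (word>>9) & 0x1 = 1
lvl [8+:1] = (word>>8) & 0x1 = 1
seq [0+:8] = (word>>0) & 0xff = 37  ←

37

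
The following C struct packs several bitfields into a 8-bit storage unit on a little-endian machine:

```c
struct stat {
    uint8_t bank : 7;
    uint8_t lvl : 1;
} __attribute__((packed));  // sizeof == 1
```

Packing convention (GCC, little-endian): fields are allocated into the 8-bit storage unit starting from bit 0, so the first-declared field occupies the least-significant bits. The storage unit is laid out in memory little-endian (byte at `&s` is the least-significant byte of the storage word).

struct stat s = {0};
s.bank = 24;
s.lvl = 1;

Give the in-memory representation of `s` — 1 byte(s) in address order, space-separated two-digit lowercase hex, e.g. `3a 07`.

bank (7b) val=24 bits=0x18 at bit 0: 0x18
lvl (1b) val=1 bits=0x1 at bit 7: 0x98
word = 0x98 → little-endian bytes:
  [0]=0x98

98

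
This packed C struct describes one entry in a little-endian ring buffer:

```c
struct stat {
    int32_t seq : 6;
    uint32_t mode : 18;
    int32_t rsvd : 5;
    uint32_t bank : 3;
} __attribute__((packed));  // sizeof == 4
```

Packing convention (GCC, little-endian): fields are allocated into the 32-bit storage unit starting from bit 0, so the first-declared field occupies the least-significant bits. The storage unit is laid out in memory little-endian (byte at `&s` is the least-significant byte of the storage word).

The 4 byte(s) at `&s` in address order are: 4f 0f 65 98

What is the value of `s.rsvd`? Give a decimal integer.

-8

[0]=0x4f [1]=0x0f [2]=0x65 [3]=0x98 (little-endian) → word 0x98650f4f
seq:6 @ bit 0 → (0x98650f4f>>0)&0x3f = 0xf
mode:18 @ bit 6 → (0x98650f4f>>6)&0x3ffff = 0x1943d
rsvd:5 @ bit 24 → (0x98650f4f>>24)&0x1f = 0x18  ←
bank:3 @ bit 29 → (0x98650f4f>>29)&0x7 = 0x4
rsvd signed 5b, MSB=1: 24 - 32 = -8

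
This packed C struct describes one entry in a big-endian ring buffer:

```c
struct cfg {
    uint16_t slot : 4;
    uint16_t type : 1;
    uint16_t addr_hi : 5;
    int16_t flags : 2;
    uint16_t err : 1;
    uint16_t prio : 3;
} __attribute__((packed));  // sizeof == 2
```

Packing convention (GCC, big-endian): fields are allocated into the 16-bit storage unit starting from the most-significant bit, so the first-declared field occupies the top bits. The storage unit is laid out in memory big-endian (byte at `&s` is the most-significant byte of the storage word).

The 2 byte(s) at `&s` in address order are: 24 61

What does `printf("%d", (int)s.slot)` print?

[0]=0x24 [1]=0x61 (big-endian) → word 0x2461
slot:4 @ bit 12 → (0x2461>>12)&0xf = 0x2  ←
type:1 @ bit 11 → (0x2461>>11)&0x1 = 0x0
addr_hi:5 @ bit 6 → (0x2461>>6)&0x1f = 0x11
flags:2 @ bit 4 → (0x2461>>4)&0x3 = 0x2
err:1 @ bit 3 → (0x2461>>3)&0x1 = 0x0
prio:3 @ bit 0 → (0x2461>>0)&0x7 = 0x1

2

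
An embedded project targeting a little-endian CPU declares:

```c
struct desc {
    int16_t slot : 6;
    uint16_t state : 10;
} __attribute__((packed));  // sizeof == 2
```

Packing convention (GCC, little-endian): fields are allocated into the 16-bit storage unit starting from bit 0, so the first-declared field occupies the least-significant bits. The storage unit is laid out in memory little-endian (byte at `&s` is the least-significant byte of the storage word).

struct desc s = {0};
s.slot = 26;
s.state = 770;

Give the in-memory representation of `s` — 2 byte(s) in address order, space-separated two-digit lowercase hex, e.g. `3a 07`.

9a c0

slot (6b) val=26 bits=0x1a at bit 0: 0x001a
state (10b) val=770 bits=0x302 at bit 6: 0xc09a
word = 0xc09a → little-endian bytes:
  [0]=0x9a  [1]=0xc0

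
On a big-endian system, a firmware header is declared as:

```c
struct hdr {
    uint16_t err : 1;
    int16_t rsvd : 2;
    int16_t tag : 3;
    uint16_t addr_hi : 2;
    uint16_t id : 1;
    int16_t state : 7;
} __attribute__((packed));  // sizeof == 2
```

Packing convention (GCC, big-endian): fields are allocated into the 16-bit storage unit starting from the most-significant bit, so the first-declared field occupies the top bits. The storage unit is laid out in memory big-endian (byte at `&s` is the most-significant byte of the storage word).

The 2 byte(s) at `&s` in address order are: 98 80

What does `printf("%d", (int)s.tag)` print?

-2

[0]=0x98 [1]=0x80 (big-endian) → word 0x9880
err [15+:1] = (word>>15) & 0x1 = 1
rsvd [13+:2] = (word>>13) & 0x3 = 0
tag [10+:3] = (word>>10) & 0x7 = 6  ←
addr_hi [8+:2] = (word>>8) & 0x3 = 0
id [7+:1] = (word>>7) & 0x1 = 1
state [0+:7] = (word>>0) & 0x7f = 0
tag signed 3b, MSB=1: 6 - 8 = -2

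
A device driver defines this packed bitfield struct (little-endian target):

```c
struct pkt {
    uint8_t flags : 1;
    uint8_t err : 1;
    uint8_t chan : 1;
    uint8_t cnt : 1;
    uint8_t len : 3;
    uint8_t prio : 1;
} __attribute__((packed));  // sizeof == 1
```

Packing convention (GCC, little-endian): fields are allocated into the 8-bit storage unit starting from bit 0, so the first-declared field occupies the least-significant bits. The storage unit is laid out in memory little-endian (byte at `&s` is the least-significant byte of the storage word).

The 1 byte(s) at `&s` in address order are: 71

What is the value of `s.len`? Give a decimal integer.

[0]=0x71 (little-endian) → word 0x71
flags:1 @ bit 0 → (0x71>>0)&0x1 = 0x1
err:1 @ bit 1 → (0x71>>1)&0x1 = 0x0
chan:1 @ bit 2 → (0x71>>2)&0x1 = 0x0
cnt:1 @ bit 3 → (0x71>>3)&0x1 = 0x0
len:3 @ bit 4 → (0x71>>4)&0x7 = 0x7  ←
prio:1 @ bit 7 → (0x71>>7)&0x1 = 0x0

7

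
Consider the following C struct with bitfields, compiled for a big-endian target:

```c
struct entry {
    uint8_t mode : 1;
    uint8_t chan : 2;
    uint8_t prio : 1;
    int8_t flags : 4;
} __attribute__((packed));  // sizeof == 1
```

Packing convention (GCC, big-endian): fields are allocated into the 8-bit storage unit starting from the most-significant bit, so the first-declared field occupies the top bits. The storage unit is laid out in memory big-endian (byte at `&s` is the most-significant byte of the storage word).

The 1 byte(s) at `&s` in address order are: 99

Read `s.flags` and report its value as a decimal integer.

[0]=0x99 (big-endian) → word 0x99
mode [7+:1] = (word>>7) & 0x1 = 1
chan [5+:2] = (word>>5) & 0x3 = 0
prio [4+:1] = (word>>4) & 0x1 = 1
flags [0+:4] = (word>>0) & 0xf = 9  ←
flags signed 4b, MSB=1: 9 - 16 = -7

-7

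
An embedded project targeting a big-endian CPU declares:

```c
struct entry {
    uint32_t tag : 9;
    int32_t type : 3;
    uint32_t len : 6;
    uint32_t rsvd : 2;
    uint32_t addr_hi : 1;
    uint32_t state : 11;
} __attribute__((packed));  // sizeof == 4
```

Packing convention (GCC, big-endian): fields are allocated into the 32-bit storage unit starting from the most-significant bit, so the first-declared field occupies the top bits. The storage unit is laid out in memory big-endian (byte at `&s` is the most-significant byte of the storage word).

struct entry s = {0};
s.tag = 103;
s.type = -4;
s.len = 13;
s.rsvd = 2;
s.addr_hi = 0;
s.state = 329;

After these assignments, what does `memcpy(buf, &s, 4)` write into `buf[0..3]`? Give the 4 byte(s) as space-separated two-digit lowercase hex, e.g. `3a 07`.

33 c3 61 49

tag:9 = 103 → 0x67 << 23 → word 0x33800000
type:3 = -4 → 0x4 << 20 → word 0x33c00000
len:6 = 13 → 0xd << 14 → word 0x33c34000
rsvd:2 = 2 → 0x2 << 12 → word 0x33c36000
addr_hi:1 = 0 → 0x0 << 11 → word 0x33c36000
state:11 = 329 → 0x149 << 0 → word 0x33c36149
word = 0x33c36149 → big-endian bytes:
  [0]=0x33  [1]=0xc3  [2]=0x61  [3]=0x49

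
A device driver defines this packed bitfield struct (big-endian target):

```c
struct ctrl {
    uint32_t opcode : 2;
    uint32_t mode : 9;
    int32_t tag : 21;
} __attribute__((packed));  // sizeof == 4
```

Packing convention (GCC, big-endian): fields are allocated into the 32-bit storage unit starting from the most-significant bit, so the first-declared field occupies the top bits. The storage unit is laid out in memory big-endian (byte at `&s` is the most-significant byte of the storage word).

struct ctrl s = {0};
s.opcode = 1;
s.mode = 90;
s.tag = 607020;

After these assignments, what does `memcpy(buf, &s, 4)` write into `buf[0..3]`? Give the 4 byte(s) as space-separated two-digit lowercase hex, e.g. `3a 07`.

4b 49 43 2c

opcode:2 = 1 → 0x1 << 30 → word 0x40000000
mode:9 = 90 → 0x5a << 21 → word 0x4b400000
tag:21 = 607020 → 0x9432c << 0 → word 0x4b49432c
word = 0x4b49432c → big-endian bytes:
  [0]=0x4b  [1]=0x49  [2]=0x43  [3]=0x2c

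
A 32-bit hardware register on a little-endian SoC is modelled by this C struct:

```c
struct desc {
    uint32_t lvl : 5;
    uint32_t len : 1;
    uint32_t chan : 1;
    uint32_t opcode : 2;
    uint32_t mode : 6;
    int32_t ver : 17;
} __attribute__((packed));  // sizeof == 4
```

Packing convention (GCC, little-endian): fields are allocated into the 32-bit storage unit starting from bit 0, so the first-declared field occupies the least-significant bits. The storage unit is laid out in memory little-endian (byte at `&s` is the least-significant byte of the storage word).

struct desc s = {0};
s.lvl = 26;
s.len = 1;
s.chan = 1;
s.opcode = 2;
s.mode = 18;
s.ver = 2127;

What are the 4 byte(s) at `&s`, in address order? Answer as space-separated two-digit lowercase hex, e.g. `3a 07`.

lvl:5 = 26 → 0x1a << 0 → word 0x0000001a
len:1 = 1 → 0x1 << 5 → word 0x0000003a
chan:1 = 1 → 0x1 << 6 → word 0x0000007a
opcode:2 = 2 → 0x2 << 7 → word 0x0000017a
mode:6 = 18 → 0x12 << 9 → word 0x0000257a
ver:17 = 2127 → 0x84f << 15 → word 0x0427a57a
word = 0x0427a57a → little-endian bytes:
  [0]=0x7a  [1]=0xa5  [2]=0x27  [3]=0x04

7a a5 27 04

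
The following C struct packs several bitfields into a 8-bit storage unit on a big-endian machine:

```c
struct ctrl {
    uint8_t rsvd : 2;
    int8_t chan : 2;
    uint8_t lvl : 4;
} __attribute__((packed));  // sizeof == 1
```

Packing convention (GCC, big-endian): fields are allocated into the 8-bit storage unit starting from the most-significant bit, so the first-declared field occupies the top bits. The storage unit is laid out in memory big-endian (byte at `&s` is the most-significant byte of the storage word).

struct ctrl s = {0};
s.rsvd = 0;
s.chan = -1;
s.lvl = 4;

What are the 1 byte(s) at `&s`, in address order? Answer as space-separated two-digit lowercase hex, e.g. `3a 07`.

34

[6+:2] rsvd=0 & 0x3 = 0x0; word=0x00
[4+:2] chan=-1 & 0x3 = 0x3; word=0x30
[0+:4] lvl=4 & 0xf = 0x4; word=0x34
word = 0x34 → big-endian bytes:
  [0]=0x34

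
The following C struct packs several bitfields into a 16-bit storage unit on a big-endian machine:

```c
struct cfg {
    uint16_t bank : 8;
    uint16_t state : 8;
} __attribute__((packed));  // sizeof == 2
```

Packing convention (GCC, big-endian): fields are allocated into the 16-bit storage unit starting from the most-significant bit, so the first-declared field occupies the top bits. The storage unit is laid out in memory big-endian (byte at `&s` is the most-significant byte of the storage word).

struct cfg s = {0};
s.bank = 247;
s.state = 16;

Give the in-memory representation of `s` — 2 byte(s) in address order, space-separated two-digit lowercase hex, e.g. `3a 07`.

[8+:8] bank=247 & 0xff = 0xf7; word=0xf700
[0+:8] state=16 & 0xff = 0x10; word=0xf710
word = 0xf710 → big-endian bytes:
  [0]=0xf7  [1]=0x10

f7 10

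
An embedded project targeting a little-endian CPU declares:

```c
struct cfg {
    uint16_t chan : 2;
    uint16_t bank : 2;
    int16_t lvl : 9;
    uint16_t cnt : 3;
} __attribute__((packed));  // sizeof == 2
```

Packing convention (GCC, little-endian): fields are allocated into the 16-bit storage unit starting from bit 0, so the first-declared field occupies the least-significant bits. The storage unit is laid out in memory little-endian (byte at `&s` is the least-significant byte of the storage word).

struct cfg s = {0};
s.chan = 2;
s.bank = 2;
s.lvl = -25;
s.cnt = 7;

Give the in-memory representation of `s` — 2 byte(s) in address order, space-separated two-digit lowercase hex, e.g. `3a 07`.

7a fe

chan (2b) val=2 bits=0x2 at bit 0: 0x0002
bank (2b) val=2 bits=0x2 at bit 2: 0x000a
lvl (9b) val=-25 bits=0x1e7 at bit 4: 0x1e7a
cnt (3b) val=7 bits=0x7 at bit 13: 0xfe7a
word = 0xfe7a → little-endian bytes:
  [0]=0x7a  [1]=0xfe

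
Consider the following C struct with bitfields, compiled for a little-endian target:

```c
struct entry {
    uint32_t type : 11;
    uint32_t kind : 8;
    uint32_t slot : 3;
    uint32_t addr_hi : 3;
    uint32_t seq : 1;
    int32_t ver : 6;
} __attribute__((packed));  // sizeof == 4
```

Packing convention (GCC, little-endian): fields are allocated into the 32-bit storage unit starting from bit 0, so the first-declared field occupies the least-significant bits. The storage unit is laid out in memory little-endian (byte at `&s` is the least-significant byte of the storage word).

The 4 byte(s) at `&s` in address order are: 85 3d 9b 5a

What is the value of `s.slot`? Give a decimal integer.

3

[0]=0x85 [1]=0x3d [2]=0x9b [3]=0x5a (little-endian) → word 0x5a9b3d85
type:11 @ bit 0 → (0x5a9b3d85>>0)&0x7ff = 0x585
kind:8 @ bit 11 → (0x5a9b3d85>>11)&0xff = 0x67
slot:3 @ bit 19 → (0x5a9b3d85>>19)&0x7 = 0x3  ←
addr_hi:3 @ bit 22 → (0x5a9b3d85>>22)&0x7 = 0x2
seq:1 @ bit 25 → (0x5a9b3d85>>25)&0x1 = 0x1
ver:6 @ bit 26 → (0x5a9b3d85>>26)&0x3f = 0x16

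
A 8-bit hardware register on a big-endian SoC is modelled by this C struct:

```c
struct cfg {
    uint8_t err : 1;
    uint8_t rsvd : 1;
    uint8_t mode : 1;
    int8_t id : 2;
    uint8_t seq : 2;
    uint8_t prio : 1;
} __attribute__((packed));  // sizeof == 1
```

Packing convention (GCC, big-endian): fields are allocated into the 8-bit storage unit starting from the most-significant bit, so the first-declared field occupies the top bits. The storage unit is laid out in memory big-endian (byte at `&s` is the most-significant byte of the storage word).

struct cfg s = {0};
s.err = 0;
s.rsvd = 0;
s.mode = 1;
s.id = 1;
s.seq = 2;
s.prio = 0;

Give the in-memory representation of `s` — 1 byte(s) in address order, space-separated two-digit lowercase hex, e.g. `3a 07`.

err (1b) val=0 bits=0x0 at bit 7: 0x00
rsvd (1b) val=0 bits=0x0 at bit 6: 0x00
mode (1b) val=1 bits=0x1 at bit 5: 0x20
id (2b) val=1 bits=0x1 at bit 3: 0x28
seq (2b) val=2 bits=0x2 at bit 1: 0x2c
prio (1b) val=0 bits=0x0 at bit 0: 0x2c
word = 0x2c → big-endian bytes:
  [0]=0x2c

2c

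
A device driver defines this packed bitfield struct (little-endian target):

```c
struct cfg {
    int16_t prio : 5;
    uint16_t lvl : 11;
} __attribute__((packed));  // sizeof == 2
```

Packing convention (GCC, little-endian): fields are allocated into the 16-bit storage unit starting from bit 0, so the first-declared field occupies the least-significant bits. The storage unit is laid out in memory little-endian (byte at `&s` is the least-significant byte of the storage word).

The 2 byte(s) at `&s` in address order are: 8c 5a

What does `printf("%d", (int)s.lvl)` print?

[0]=0x8c [1]=0x5a (little-endian) → word 0x5a8c
prio:5 @ bit 0 → (0x5a8c>>0)&0x1f = 0xc
lvl:11 @ bit 5 → (0x5a8c>>5)&0x7ff = 0x2d4  ←

724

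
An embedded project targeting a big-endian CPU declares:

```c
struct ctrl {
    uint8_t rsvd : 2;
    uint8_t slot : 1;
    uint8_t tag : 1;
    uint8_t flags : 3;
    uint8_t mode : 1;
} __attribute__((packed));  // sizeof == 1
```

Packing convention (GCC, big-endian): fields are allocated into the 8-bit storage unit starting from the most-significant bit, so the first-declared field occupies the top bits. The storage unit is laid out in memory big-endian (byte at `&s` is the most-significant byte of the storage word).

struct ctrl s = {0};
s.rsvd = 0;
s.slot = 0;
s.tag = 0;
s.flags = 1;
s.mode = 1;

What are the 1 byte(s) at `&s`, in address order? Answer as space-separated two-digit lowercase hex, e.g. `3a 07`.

03

rsvd:2 = 0 → 0x0 << 6 → word 0x00
slot:1 = 0 → 0x0 << 5 → word 0x00
tag:1 = 0 → 0x0 << 4 → word 0x00
flags:3 = 1 → 0x1 << 1 → word 0x02
mode:1 = 1 → 0x1 << 0 → word 0x03
word = 0x03 → big-endian bytes:
  [0]=0x03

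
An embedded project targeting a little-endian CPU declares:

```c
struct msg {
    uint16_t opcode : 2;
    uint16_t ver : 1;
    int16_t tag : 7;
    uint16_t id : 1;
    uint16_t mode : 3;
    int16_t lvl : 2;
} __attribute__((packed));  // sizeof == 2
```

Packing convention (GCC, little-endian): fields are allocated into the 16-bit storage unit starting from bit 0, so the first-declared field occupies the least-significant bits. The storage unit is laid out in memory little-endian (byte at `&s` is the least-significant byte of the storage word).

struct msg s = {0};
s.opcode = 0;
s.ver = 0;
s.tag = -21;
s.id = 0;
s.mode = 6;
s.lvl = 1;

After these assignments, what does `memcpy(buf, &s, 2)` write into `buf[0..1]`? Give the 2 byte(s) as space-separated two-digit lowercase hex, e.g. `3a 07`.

[0+:2] opcode=0 & 0x3 = 0x0; word=0x0000
[2+:1] ver=0 & 0x1 = 0x0; word=0x0000
[3+:7] tag=-21 & 0x7f = 0x6b; word=0x0358
[10+:1] id=0 & 0x1 = 0x0; word=0x0358
[11+:3] mode=6 & 0x7 = 0x6; word=0x3358
[14+:2] lvl=1 & 0x3 = 0x1; word=0x7358
word = 0x7358 → little-endian bytes:
  [0]=0x58  [1]=0x73

58 73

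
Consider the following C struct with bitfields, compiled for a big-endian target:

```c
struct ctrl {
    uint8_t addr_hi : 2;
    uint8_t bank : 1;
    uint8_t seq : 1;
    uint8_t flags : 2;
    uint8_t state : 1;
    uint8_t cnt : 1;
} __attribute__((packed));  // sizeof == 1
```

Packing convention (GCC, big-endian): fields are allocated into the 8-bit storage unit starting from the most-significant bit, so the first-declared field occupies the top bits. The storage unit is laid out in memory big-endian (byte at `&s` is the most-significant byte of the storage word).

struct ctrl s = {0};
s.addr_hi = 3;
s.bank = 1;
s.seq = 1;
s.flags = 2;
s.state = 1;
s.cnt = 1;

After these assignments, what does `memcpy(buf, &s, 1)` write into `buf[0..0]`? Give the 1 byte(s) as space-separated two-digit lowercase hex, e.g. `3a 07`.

addr_hi:2 = 3 → 0x3 << 6 → word 0xc0
bank:1 = 1 → 0x1 << 5 → word 0xe0
seq:1 = 1 → 0x1 << 4 → word 0xf0
flags:2 = 2 → 0x2 << 2 → word 0xf8
state:1 = 1 → 0x1 << 1 → word 0xfa
cnt:1 = 1 → 0x1 << 0 → word 0xfb
word = 0xfb → big-endian bytes:
  [0]=0xfb

fb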